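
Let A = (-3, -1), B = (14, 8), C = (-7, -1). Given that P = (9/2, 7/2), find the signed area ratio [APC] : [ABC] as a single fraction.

1/2

[ABC] = ½·((-3)·(8−(-1)) + 14·(-1−(-1)) + (-7)·(-1−8)) = ½·(-27 + 0 + 63) = 18.
[APC] = ½·((-3)·(7/2−(-1)) + (9/2)·(-1−(-1)) + (-7)·(-1−(7/2))) = ½·(-27/2 + 0 + 63/2) = 9, so the ratio is 9/18 = 1/2.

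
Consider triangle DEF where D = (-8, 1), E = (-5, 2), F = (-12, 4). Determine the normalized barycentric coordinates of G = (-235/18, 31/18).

Signed area of the reference triangle: [DEF] = ½·((-8)·(2−4) + (-5)·(4−1) + (-12)·(1−2)) = ½·(16 − 15 + 12) = 13/2.
[GEF] = ½·((-235/18)·(2−4) + (-5)·(4−(31/18)) + (-12)·(31/18−2)) = ½·(235/9 − 205/18 + 10/3) = 325/36, so the D-coordinate is (325/36)/(13/2) = 25/18.
[DGF] = ½·((-8)·(31/18−4) + (-235/18)·(4−1) + (-12)·(1−(31/18))) = ½·(164/9 − 235/6 + 26/3) = -221/36, so the E-coordinate is -17/18.
[DEG] = ½·((-8)·(2−(31/18)) + (-5)·(31/18−1) + (-235/18)·(1−2)) = ½·(-20/9 − 65/18 + 235/18) = 65/18, so the F-coordinate is 5/9.
Check: 25/18 − 17/18 + 5/9 = 1.

(25/18, -17/18, 5/9)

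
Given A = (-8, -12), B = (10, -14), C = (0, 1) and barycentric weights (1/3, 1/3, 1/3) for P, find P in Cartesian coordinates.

(2/3, -25/3)

P = (1/3)·A + (1/3)·B + (1/3)·C.
x-coordinate: (1/3)·(-8) + (1/3)·10 + (1/3)·0 = 2/3.
y-coordinate: (1/3)·(-12) + (1/3)·(-14) + (1/3)·1 = -25/3.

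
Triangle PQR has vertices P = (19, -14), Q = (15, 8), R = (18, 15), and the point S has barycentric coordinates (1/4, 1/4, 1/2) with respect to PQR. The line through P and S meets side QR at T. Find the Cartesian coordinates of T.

(17, 38/3)

Line PS meets QR where the P-coordinate vanishes; zeroing S's P-weight and renormalizing leaves Q, R-weights 1/4 : 1/2 → (1/3, 2/3).
So T = (1/3)·Q + (2/3)·R = (17, 38/3).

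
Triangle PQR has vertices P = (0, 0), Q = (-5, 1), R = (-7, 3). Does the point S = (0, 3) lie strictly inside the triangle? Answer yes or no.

no

Barycentric coordinates of S: (7/4, -21/8, 15/8).
The three coordinates are positive, negative, positive; a point is interior exactly when all three are positive.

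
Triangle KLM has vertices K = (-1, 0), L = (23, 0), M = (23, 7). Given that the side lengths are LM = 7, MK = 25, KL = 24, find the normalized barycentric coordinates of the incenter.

The incenter has barycentric coordinates proportional to the opposite side lengths: (7 : 25 : 24).
Normalizing by 7+25+24 = 56 gives (1/8, 25/56, 3/7).

(1/8, 25/56, 3/7)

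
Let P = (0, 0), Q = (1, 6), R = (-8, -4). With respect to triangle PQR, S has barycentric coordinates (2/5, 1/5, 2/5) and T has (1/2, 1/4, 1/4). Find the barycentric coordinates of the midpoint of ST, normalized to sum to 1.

(9/20, 9/40, 13/40)

Since both coordinate triples sum to 1, the midpoint's barycentrics are the componentwise average.
(2/5+1/2)/2 = 9/20; similarly 9/40 and 13/40.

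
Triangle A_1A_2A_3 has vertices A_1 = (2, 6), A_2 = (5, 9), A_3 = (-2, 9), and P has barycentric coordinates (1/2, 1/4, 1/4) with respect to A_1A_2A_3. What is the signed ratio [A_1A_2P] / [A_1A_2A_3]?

1/4

The signed ratio [A_1A_2P]/[A_1A_2A_3] equals the barycentric coordinate of P at vertex A_3, which is 1/4.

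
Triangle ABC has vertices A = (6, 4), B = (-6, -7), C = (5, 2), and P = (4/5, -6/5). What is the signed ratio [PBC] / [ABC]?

[ABC] = ½·(6·(-7−2) + (-6)·(2−4) + 5·(4−(-7))) = ½·(-54 + 12 + 55) = 13/2.
[PBC] = ½·((4/5)·(-7−2) + (-6)·(2−(-6/5)) + 5·(-6/5−(-7))) = ½·(-36/5 − 96/5 + 29) = 13/10, so the ratio is (13/10)/(13/2) = 1/5.

1/5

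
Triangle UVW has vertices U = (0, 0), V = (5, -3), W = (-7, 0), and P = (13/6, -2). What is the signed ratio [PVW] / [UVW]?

1/6

[UVW] = ½·(0·(-3−0) + 5·(0−0) + (-7)·(0−(-3))) = ½·(0 + 0 − 21) = -21/2.
[PVW] = ½·((13/6)·(-3−0) + 5·(0−(-2)) + (-7)·(-2−(-3))) = ½·(-13/2 + 10 − 7) = -7/4, so the ratio is (-7/4)/(-21/2) = 1/6.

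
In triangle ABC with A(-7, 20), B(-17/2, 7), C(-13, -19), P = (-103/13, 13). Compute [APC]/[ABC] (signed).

4/13

[ABC] = ½·((-7)·(7−(-19)) + (-17/2)·(-19−20) + (-13)·(20−7)) = ½·(-182 + 663/2 − 169) = -39/4.
[APC] = ½·((-7)·(13−(-19)) + (-103/13)·(-19−20) + (-13)·(20−13)) = ½·(-224 + 309 − 91) = -3, so the ratio is (-3)/(-39/4) = 4/13.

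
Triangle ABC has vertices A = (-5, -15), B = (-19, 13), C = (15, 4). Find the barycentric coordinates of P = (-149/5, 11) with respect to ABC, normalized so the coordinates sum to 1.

(1/5, 6/5, -2/5)

Signed area of the reference triangle: [ABC] = ½·((-5)·(13−4) + (-19)·(4−(-15)) + 15·(-15−13)) = ½·(-45 − 361 − 420) = -413.
[PBC] = ½·((-149/5)·(13−4) + (-19)·(4−11) + 15·(11−13)) = ½·(-1341/5 + 133 − 30) = -413/5, so the A-coordinate is (-413/5)/(-413) = 1/5.
[APC] = ½·((-5)·(11−4) + (-149/5)·(4−(-15)) + 15·(-15−11)) = ½·(-35 − 2831/5 − 390) = -2478/5, so the B-coordinate is 6/5.
[ABP] = ½·((-5)·(13−11) + (-19)·(11−(-15)) + (-149/5)·(-15−13)) = ½·(-10 − 494 + 4172/5) = 826/5, so the C-coordinate is -2/5.
Check: 1/5 + 6/5 − 2/5 = 1.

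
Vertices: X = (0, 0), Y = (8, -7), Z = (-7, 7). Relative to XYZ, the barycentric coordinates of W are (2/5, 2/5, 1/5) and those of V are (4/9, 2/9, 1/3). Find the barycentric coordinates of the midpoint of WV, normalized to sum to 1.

(19/45, 14/45, 4/15)

Since both coordinate triples sum to 1, the midpoint's barycentrics are the componentwise average.
(2/5+4/9)/2 = 19/45; similarly 14/45 and 4/15.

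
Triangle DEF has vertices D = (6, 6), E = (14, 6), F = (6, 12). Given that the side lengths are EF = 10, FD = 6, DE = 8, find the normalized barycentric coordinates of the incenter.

The incenter has barycentric coordinates proportional to the opposite side lengths: (10 : 6 : 8).
Normalizing by 10+6+8 = 24 gives (5/12, 1/4, 1/3).

(5/12, 1/4, 1/3)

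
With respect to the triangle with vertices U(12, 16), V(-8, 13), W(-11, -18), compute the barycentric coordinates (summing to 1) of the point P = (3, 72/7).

(4/7, 2/7, 1/7)

Signed area of the reference triangle: [UVW] = ½·(12·(13−(-18)) + (-8)·(-18−16) + (-11)·(16−13)) = ½·(372 + 272 − 33) = 611/2.
[PVW] = ½·(3·(13−(-18)) + (-8)·(-18−(72/7)) + (-11)·(72/7−13)) = ½·(93 + 1584/7 + 209/7) = 1222/7, so the U-coordinate is (1222/7)/(611/2) = 4/7.
[UPW] = ½·(12·(72/7−(-18)) + 3·(-18−16) + (-11)·(16−(72/7))) = ½·(2376/7 − 102 − 440/7) = 611/7, so the V-coordinate is 2/7.
[UVP] = ½·(12·(13−(72/7)) + (-8)·(72/7−16) + 3·(16−13)) = ½·(228/7 + 320/7 + 9) = 611/14, so the W-coordinate is 1/7.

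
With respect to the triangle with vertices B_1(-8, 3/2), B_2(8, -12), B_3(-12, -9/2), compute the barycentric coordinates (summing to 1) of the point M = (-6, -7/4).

Signed area of the reference triangle: [B_1B_2B_3] = ½·((-8)·(-12−(-9/2)) + 8·(-9/2−(3/2)) + (-12)·(3/2−(-12))) = ½·(60 − 48 − 162) = -75.
[MB_2B_3] = ½·((-6)·(-12−(-9/2)) + 8·(-9/2−(-7/4)) + (-12)·(-7/4−(-12))) = ½·(45 − 22 − 123) = -50, so the B_1-coordinate is (-50)/(-75) = 2/3.
[B_1MB_3] = ½·((-8)·(-7/4−(-9/2)) + (-6)·(-9/2−(3/2)) + (-12)·(3/2−(-7/4))) = ½·(-22 + 36 − 39) = -25/2, so the B_2-coordinate is 1/6.
[B_1B_2M] = ½·((-8)·(-12−(-7/4)) + 8·(-7/4−(3/2)) + (-6)·(3/2−(-12))) = ½·(82 − 26 − 81) = -25/2, so the B_3-coordinate is 1/6.
Check: 2/3 + 1/6 + 1/6 = 1.

(2/3, 1/6, 1/6)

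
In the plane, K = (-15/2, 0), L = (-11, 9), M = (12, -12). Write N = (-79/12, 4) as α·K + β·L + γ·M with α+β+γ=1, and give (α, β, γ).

(1/6, 2/3, 1/6)

Signed area of the reference triangle: [KLM] = ½·((-15/2)·(9−(-12)) + (-11)·(-12−0) + 12·(0−9)) = ½·(-315/2 + 132 − 108) = -267/4.
[NLM] = ½·((-79/12)·(9−(-12)) + (-11)·(-12−4) + 12·(4−9)) = ½·(-553/4 + 176 − 60) = -89/8, so the K-coordinate is (-89/8)/(-267/4) = 1/6.
[KNM] = ½·((-15/2)·(4−(-12)) + (-79/12)·(-12−0) + 12·(0−4)) = ½·(-120 + 79 − 48) = -89/2, so the L-coordinate is 2/3.
[KLN] = ½·((-15/2)·(9−4) + (-11)·(4−0) + (-79/12)·(0−9)) = ½·(-75/2 − 44 + 237/4) = -89/8, so the M-coordinate is 1/6.
Check: 1/6 + 2/3 + 1/6 = 1.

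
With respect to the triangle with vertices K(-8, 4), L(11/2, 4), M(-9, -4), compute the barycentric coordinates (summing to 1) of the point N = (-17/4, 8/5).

Signed area of the reference triangle: [KLM] = ½·((-8)·(4−(-4)) + (11/2)·(-4−4) + (-9)·(4−4)) = ½·(-64 − 44 + 0) = -54.
[NLM] = ½·((-17/4)·(4−(-4)) + (11/2)·(-4−(8/5)) + (-9)·(8/5−4)) = ½·(-34 − 154/5 + 108/5) = -108/5, so the K-coordinate is (-108/5)/(-54) = 2/5.
[KNM] = ½·((-8)·(8/5−(-4)) + (-17/4)·(-4−4) + (-9)·(4−(8/5))) = ½·(-224/5 + 34 − 108/5) = -81/5, so the L-coordinate is 3/10.
[KLN] = ½·((-8)·(4−(8/5)) + (11/2)·(8/5−4) + (-17/4)·(4−4)) = ½·(-96/5 − 66/5 + 0) = -81/5, so the M-coordinate is 3/10.

(2/5, 3/10, 3/10)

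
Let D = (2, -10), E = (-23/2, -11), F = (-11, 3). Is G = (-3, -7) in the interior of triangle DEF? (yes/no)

yes

Barycentric coordinates of G: (18/29, 4/29, 7/29).
The three coordinates are positive, positive, positive; a point is interior exactly when all three are positive.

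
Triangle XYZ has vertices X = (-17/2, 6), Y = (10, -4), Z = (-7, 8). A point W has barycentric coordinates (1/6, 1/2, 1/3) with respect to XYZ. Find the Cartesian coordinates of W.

W = (1/6)·X + (1/2)·Y + (1/3)·Z.
x-coordinate: (1/6)·(-17/2) + (1/2)·10 + (1/3)·(-7) = 5/4.
y-coordinate: (1/6)·6 + (1/2)·(-4) + (1/3)·8 = 5/3.

(5/4, 5/3)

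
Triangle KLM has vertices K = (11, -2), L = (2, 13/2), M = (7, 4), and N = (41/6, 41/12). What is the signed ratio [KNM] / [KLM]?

1/6

[KLM] = ½·(11·(13/2−4) + 2·(4−(-2)) + 7·(-2−(13/2))) = ½·(55/2 + 12 − 119/2) = -10.
[KNM] = ½·(11·(41/12−4) + (41/6)·(4−(-2)) + 7·(-2−(41/12))) = ½·(-77/12 + 41 − 455/12) = -5/3, so the ratio is (-5/3)/(-10) = 1/6.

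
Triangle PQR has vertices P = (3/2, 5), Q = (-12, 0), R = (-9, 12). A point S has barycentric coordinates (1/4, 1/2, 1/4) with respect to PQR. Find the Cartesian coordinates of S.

(-63/8, 17/4)

S = (1/4)·P + (1/2)·Q + (1/4)·R.
x-coordinate: (1/4)·(3/2) + (1/2)·(-12) + (1/4)·(-9) = -63/8.
y-coordinate: (1/4)·5 + (1/2)·0 + (1/4)·12 = 17/4.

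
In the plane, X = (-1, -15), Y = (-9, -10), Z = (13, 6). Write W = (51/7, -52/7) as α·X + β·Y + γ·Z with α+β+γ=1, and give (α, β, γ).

(6/7, -2/7, 3/7)

Signed area of the reference triangle: [XYZ] = ½·((-1)·(-10−6) + (-9)·(6−(-15)) + 13·(-15−(-10))) = ½·(16 − 189 − 65) = -119.
[WYZ] = ½·((51/7)·(-10−6) + (-9)·(6−(-52/7)) + 13·(-52/7−(-10))) = ½·(-816/7 − 846/7 + 234/7) = -102, so the X-coordinate is (-102)/(-119) = 6/7.
[XWZ] = ½·((-1)·(-52/7−6) + (51/7)·(6−(-15)) + 13·(-15−(-52/7))) = ½·(94/7 + 153 − 689/7) = 34, so the Y-coordinate is -2/7.
[XYW] = ½·((-1)·(-10−(-52/7)) + (-9)·(-52/7−(-15)) + (51/7)·(-15−(-10))) = ½·(18/7 − 477/7 − 255/7) = -51, so the Z-coordinate is 3/7.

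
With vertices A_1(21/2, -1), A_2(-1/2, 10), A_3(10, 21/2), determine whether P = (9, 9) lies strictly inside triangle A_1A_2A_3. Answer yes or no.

Barycentric coordinates of P: (61/484, 49/484, 17/22).
The three coordinates are positive, positive, positive; a point is interior exactly when all three are positive.

yes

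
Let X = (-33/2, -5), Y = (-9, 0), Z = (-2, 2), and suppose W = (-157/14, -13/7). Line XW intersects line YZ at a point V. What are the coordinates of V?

Barycentric coordinates of W with respect to XYZ: (3/7, 3/7, 1/7).
On side YZ the X-coordinate is zero; dropping W's X-weight 3/7 and renormalizing the remaining 3/7 : 1/7 gives weights 3/4, 1/4 on Y, Z.
V = (3/4)·(-9, 0) + (1/4)·(-2, 2) = (-29/4, 1/2).

(-29/4, 1/2)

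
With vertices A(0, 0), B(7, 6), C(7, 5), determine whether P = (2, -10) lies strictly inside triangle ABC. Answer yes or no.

no

Barycentric coordinates of P: (5/7, -80/7, 82/7).
The three coordinates are positive, negative, positive; a point is interior exactly when all three are positive.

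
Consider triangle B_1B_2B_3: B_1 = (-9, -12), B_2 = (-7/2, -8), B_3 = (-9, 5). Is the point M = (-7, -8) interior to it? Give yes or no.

Barycentric coordinates of M: (91/187, 4/11, 28/187).
The three coordinates are positive, positive, positive; a point is interior exactly when all three are positive.

yes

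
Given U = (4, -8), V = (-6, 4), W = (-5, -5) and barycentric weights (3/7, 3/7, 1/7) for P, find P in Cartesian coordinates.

(-11/7, -17/7)

P = (3/7)·U + (3/7)·V + (1/7)·W.
x-coordinate: (3/7)·4 + (3/7)·(-6) + (1/7)·(-5) = -11/7.
y-coordinate: (3/7)·(-8) + (3/7)·4 + (1/7)·(-5) = -17/7.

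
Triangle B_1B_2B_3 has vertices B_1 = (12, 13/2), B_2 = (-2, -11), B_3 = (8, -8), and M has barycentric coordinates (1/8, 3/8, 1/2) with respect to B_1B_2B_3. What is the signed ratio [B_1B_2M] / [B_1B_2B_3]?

The signed ratio [B_1B_2M]/[B_1B_2B_3] equals the barycentric coordinate of M at vertex B_3, which is 1/2.

1/2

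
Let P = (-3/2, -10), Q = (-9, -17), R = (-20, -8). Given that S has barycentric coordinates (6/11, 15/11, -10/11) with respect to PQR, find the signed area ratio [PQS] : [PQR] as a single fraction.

The signed ratio [PQS]/[PQR] equals the barycentric coordinate of S at vertex R, which is -10/11.

-10/11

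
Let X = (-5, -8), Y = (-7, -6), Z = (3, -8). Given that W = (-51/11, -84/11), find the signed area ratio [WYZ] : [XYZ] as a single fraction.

[XYZ] = ½·((-5)·(-6−(-8)) + (-7)·(-8−(-8)) + 3·(-8−(-6))) = ½·(-10 + 0 − 6) = -8.
[WYZ] = ½·((-51/11)·(-6−(-8)) + (-7)·(-8−(-84/11)) + 3·(-84/11−(-6))) = ½·(-102/11 + 28/11 − 54/11) = -64/11, so the ratio is (-64/11)/(-8) = 8/11.

8/11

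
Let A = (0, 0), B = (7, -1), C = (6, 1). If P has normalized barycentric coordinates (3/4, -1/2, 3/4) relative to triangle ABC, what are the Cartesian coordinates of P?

P = (3/4)·A + (-1/2)·B + (3/4)·C.
x-coordinate: (3/4)·0 + (-1/2)·7 + (3/4)·6 = 1.
y-coordinate: (3/4)·0 + (-1/2)·(-1) + (3/4)·1 = 5/4.

(1, 5/4)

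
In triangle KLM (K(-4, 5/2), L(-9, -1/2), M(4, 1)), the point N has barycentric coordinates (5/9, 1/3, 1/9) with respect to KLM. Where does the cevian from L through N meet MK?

(-8/3, 9/4)

Line LN meets MK where the L-coordinate vanishes; zeroing N's L-weight and renormalizing leaves M, K-weights 1/9 : 5/9 → (1/6, 5/6).
So J = (1/6)·M + (5/6)·K = (-8/3, 9/4).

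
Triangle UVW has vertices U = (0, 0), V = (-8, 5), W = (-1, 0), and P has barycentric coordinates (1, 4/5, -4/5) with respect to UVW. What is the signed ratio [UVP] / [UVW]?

The signed ratio [UVP]/[UVW] equals the barycentric coordinate of P at vertex W, which is -4/5.

-4/5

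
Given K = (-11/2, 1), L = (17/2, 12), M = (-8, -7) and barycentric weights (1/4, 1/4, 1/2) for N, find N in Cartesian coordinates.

(-13/4, -1/4)

N = (1/4)·K + (1/4)·L + (1/2)·M.
x-coordinate: (1/4)·(-11/2) + (1/4)·(17/2) + (1/2)·(-8) = -13/4.
y-coordinate: (1/4)·1 + (1/4)·12 + (1/2)·(-7) = -1/4.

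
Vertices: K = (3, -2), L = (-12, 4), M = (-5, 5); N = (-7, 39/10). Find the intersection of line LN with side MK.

Barycentric coordinates of N with respect to KLM: (1/10, 2/5, 1/2).
On side MK the L-coordinate is zero; dropping N's L-weight 2/5 and renormalizing the remaining 1/2 : 1/10 gives weights 5/6, 1/6 on M, K.
J = (5/6)·(-5, 5) + (1/6)·(3, -2) = (-11/3, 23/6).

(-11/3, 23/6)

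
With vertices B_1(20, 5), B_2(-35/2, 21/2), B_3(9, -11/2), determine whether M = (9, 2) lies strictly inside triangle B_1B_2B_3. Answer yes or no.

Barycentric coordinates of M: (795/1817, 330/1817, 692/1817).
The three coordinates are positive, positive, positive; a point is interior exactly when all three are positive.

yes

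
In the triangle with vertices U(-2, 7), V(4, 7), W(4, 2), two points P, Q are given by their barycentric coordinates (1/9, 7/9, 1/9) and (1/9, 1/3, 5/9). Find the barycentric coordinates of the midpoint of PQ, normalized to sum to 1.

(1/9, 5/9, 1/3)

Since both coordinate triples sum to 1, the midpoint's barycentrics are the componentwise average.
(1/9+1/9)/2 = 1/9; similarly 5/9 and 1/3.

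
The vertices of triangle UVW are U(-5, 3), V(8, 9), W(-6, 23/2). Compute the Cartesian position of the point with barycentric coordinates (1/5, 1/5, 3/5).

P = (1/5)·U + (1/5)·V + (3/5)·W.
x-coordinate: (1/5)·(-5) + (1/5)·8 + (3/5)·(-6) = -3.
y-coordinate: (1/5)·3 + (1/5)·9 + (3/5)·(23/2) = 93/10.

(-3, 93/10)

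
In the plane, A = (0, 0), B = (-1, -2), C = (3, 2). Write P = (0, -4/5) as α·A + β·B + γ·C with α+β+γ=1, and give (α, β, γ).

(1/5, 3/5, 1/5)

Signed area of the reference triangle: [ABC] = ½·(0·(-2−2) + (-1)·(2−0) + 3·(0−(-2))) = ½·(0 − 2 + 6) = 2.
[PBC] = ½·(0·(-2−2) + (-1)·(2−(-4/5)) + 3·(-4/5−(-2))) = ½·(0 − 14/5 + 18/5) = 2/5, so the A-coordinate is (2/5)/2 = 1/5.
[APC] = ½·(0·(-4/5−2) + 0·(2−0) + 3·(0−(-4/5))) = ½·(0 + 0 + 12/5) = 6/5, so the B-coordinate is 3/5.
[ABP] = ½·(0·(-2−(-4/5)) + (-1)·(-4/5−0) + 0·(0−(-2))) = ½·(0 + 4/5 + 0) = 2/5, so the C-coordinate is 1/5.
Check: 1/5 + 3/5 + 1/5 = 1.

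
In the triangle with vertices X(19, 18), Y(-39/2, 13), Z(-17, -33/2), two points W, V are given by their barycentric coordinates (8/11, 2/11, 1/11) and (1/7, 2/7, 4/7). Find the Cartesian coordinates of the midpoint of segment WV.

(-148/77, 1665/308)

Barycentric coordinates of the midpoint are the average: (67/154, 18/77, 51/154).
Converting: (67/154)·X + (18/77)·Y + (51/154)·Z = (-148/77, 1665/308).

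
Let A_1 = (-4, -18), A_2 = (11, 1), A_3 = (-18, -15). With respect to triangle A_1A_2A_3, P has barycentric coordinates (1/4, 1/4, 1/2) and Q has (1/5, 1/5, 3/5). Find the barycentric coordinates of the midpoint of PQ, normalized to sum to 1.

Since both coordinate triples sum to 1, the midpoint's barycentrics are the componentwise average.
(1/4+1/5)/2 = 9/40; similarly 9/40 and 11/20.

(9/40, 9/40, 11/20)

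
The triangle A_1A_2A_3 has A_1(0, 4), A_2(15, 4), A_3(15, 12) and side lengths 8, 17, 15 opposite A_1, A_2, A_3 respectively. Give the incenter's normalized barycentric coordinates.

(1/5, 17/40, 3/8)

The incenter has barycentric coordinates proportional to the opposite side lengths: (8 : 17 : 15).
Normalizing by 8+17+15 = 40 gives (1/5, 17/40, 3/8).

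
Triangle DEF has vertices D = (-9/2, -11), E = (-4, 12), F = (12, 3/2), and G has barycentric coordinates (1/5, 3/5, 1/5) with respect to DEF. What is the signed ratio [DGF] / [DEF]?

3/5

The signed ratio [DGF]/[DEF] equals the barycentric coordinate of G at vertex E, which is 3/5.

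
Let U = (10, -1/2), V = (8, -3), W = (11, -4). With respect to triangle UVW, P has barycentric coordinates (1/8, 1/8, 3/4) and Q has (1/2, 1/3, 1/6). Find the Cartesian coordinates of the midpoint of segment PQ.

(10, -257/96)

Barycentric coordinates of the midpoint are the average: (5/16, 11/48, 11/24).
Converting: (5/16)·U + (11/48)·V + (11/24)·W = (10, -257/96).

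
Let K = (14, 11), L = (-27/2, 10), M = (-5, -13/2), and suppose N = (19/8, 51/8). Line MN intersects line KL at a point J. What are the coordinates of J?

Barycentric coordinates of N with respect to KLM: (1/2, 1/4, 1/4).
On side KL the M-coordinate is zero; dropping N's M-weight 1/4 and renormalizing the remaining 1/2 : 1/4 gives weights 2/3, 1/3 on K, L.
J = (2/3)·(14, 11) + (1/3)·(-27/2, 10) = (29/6, 32/3).

(29/6, 32/3)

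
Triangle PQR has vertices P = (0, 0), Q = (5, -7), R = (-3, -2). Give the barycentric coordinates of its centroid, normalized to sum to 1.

The centroid is the average of the vertices, so each weight is 1/3.

(1/3, 1/3, 1/3)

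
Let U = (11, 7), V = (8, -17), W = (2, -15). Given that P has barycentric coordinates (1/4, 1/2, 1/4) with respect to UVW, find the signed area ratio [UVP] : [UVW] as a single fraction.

The signed ratio [UVP]/[UVW] equals the barycentric coordinate of P at vertex W, which is 1/4.

1/4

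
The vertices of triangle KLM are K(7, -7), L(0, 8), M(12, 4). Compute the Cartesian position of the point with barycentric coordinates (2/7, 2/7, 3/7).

N = (2/7)·K + (2/7)·L + (3/7)·M.
x-coordinate: (2/7)·7 + (2/7)·0 + (3/7)·12 = 50/7.
y-coordinate: (2/7)·(-7) + (2/7)·8 + (3/7)·4 = 2.

(50/7, 2)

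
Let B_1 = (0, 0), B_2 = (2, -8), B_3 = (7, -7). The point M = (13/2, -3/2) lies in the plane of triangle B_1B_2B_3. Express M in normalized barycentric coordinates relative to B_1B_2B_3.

Signed area of the reference triangle: [B_1B_2B_3] = ½·(0·(-8−(-7)) + 2·(-7−0) + 7·(0−(-8))) = ½·(0 − 14 + 56) = 21.
[MB_2B_3] = ½·((13/2)·(-8−(-7)) + 2·(-7−(-3/2)) + 7·(-3/2−(-8))) = ½·(-13/2 − 11 + 91/2) = 14, so the B_1-coordinate is 14/21 = 2/3.
[B_1MB_3] = ½·(0·(-3/2−(-7)) + (13/2)·(-7−0) + 7·(0−(-3/2))) = ½·(0 − 91/2 + 21/2) = -35/2, so the B_2-coordinate is -5/6.
[B_1B_2M] = ½·(0·(-8−(-3/2)) + 2·(-3/2−0) + (13/2)·(0−(-8))) = ½·(0 − 3 + 52) = 49/2, so the B_3-coordinate is 7/6.
Check: 2/3 − 5/6 + 7/6 = 1.

(2/3, -5/6, 7/6)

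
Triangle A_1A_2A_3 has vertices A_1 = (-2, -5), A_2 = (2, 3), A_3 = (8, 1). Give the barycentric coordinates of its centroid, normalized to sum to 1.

(1/3, 1/3, 1/3)

The centroid is the average of the vertices, so each weight is 1/3.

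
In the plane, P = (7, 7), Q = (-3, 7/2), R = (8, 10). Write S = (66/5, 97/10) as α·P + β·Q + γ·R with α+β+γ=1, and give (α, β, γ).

(7/5, -3/5, 1/5)

Signed area of the reference triangle: [PQR] = ½·(7·(7/2−10) + (-3)·(10−7) + 8·(7−(7/2))) = ½·(-91/2 − 9 + 28) = -53/4.
[SQR] = ½·((66/5)·(7/2−10) + (-3)·(10−(97/10)) + 8·(97/10−(7/2))) = ½·(-429/5 − 9/10 + 248/5) = -371/20, so the P-coordinate is (-371/20)/(-53/4) = 7/5.
[PSR] = ½·(7·(97/10−10) + (66/5)·(10−7) + 8·(7−(97/10))) = ½·(-21/10 + 198/5 − 108/5) = 159/20, so the Q-coordinate is -3/5.
[PQS] = ½·(7·(7/2−(97/10)) + (-3)·(97/10−7) + (66/5)·(7−(7/2))) = ½·(-217/5 − 81/10 + 231/5) = -53/20, so the R-coordinate is 1/5.
Check: 7/5 − 3/5 + 1/5 = 1.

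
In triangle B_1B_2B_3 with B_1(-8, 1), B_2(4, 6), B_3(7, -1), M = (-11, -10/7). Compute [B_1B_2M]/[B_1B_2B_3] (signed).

1/7

[B_1B_2B_3] = ½·((-8)·(6−(-1)) + 4·(-1−1) + 7·(1−6)) = ½·(-56 − 8 − 35) = -99/2.
[B_1B_2M] = ½·((-8)·(6−(-10/7)) + 4·(-10/7−1) + (-11)·(1−6)) = ½·(-416/7 − 68/7 + 55) = -99/14, so the ratio is (-99/14)/(-99/2) = 1/7.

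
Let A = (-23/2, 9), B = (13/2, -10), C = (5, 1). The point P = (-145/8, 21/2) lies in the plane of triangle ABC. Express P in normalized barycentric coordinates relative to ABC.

(17/12, 1/6, -7/12)

Signed area of the reference triangle: [ABC] = ½·((-23/2)·(-10−1) + (13/2)·(1−9) + 5·(9−(-10))) = ½·(253/2 − 52 + 95) = 339/4.
[PBC] = ½·((-145/8)·(-10−1) + (13/2)·(1−(21/2)) + 5·(21/2−(-10))) = ½·(1595/8 − 247/4 + 205/2) = 1921/16, so the A-coordinate is (1921/16)/(339/4) = 17/12.
[APC] = ½·((-23/2)·(21/2−1) + (-145/8)·(1−9) + 5·(9−(21/2))) = ½·(-437/4 + 145 − 15/2) = 113/8, so the B-coordinate is 1/6.
[ABP] = ½·((-23/2)·(-10−(21/2)) + (13/2)·(21/2−9) + (-145/8)·(9−(-10))) = ½·(943/4 + 39/4 − 2755/8) = -791/16, so the C-coordinate is -7/12.
Check: 17/12 + 1/6 − 7/12 = 1.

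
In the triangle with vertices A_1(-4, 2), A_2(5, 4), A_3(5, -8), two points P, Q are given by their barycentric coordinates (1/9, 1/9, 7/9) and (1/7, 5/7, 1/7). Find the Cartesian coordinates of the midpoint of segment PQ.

Barycentric coordinates of the midpoint are the average: (8/63, 26/63, 29/63).
Converting: (8/63)·A_1 + (26/63)·A_2 + (29/63)·A_3 = (27/7, -16/9).

(27/7, -16/9)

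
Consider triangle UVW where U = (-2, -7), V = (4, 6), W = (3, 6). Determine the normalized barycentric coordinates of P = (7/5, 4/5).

Signed area of the reference triangle: [UVW] = ½·((-2)·(6−6) + 4·(6−(-7)) + 3·(-7−6)) = ½·(0 + 52 − 39) = 13/2.
[PVW] = ½·((7/5)·(6−6) + 4·(6−(4/5)) + 3·(4/5−6)) = ½·(0 + 104/5 − 78/5) = 13/5, so the U-coordinate is (13/5)/(13/2) = 2/5.
[UPW] = ½·((-2)·(4/5−6) + (7/5)·(6−(-7)) + 3·(-7−(4/5))) = ½·(52/5 + 91/5 − 117/5) = 13/5, so the V-coordinate is 2/5.
[UVP] = ½·((-2)·(6−(4/5)) + 4·(4/5−(-7)) + (7/5)·(-7−6)) = ½·(-52/5 + 156/5 − 91/5) = 13/10, so the W-coordinate is 1/5.
Check: 2/5 + 2/5 + 1/5 = 1.

(2/5, 2/5, 1/5)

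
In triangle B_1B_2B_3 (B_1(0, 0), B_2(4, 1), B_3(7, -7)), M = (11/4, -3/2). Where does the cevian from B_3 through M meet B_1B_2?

(4/3, 1/3)

Barycentric coordinates of M with respect to B_1B_2B_3: (1/2, 1/4, 1/4).
On side B_1B_2 the B_3-coordinate is zero; dropping M's B_3-weight 1/4 and renormalizing the remaining 1/2 : 1/4 gives weights 2/3, 1/3 on B_1, B_2.
N = (2/3)·(0, 0) + (1/3)·(4, 1) = (4/3, 1/3).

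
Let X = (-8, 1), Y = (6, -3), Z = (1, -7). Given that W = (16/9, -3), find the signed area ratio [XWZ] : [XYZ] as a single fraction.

5/9

[XYZ] = ½·((-8)·(-3−(-7)) + 6·(-7−1) + 1·(1−(-3))) = ½·(-32 − 48 + 4) = -38.
[XWZ] = ½·((-8)·(-3−(-7)) + (16/9)·(-7−1) + 1·(1−(-3))) = ½·(-32 − 128/9 + 4) = -190/9, so the ratio is (-190/9)/(-38) = 5/9.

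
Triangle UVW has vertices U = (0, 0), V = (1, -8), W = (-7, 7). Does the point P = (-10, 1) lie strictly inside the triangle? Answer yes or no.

no

Barycentric coordinates of P: (-93/49, 9/7, 79/49).
The three coordinates are negative, positive, positive; a point is interior exactly when all three are positive.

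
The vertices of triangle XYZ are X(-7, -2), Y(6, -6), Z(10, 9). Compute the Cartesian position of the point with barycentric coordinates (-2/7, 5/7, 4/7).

W = (-2/7)·X + (5/7)·Y + (4/7)·Z.
x-coordinate: (-2/7)·(-7) + (5/7)·6 + (4/7)·10 = 12.
y-coordinate: (-2/7)·(-2) + (5/7)·(-6) + (4/7)·9 = 10/7.

(12, 10/7)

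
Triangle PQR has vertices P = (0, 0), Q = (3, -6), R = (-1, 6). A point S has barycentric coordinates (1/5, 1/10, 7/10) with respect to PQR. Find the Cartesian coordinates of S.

(-2/5, 18/5)

S = (1/5)·P + (1/10)·Q + (7/10)·R.
x-coordinate: (1/5)·0 + (1/10)·3 + (7/10)·(-1) = -2/5.
y-coordinate: (1/5)·0 + (1/10)·(-6) + (7/10)·6 = 18/5.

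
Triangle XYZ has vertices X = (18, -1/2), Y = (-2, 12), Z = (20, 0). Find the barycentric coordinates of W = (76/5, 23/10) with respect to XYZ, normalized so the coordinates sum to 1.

Signed area of the reference triangle: [XYZ] = ½·(18·(12−0) + (-2)·(0−(-1/2)) + 20·(-1/2−12)) = ½·(216 − 1 − 250) = -35/2.
[WYZ] = ½·((76/5)·(12−0) + (-2)·(0−(23/10)) + 20·(23/10−12)) = ½·(912/5 + 23/5 − 194) = -7/2, so the X-coordinate is (-7/2)/(-35/2) = 1/5.
[XWZ] = ½·(18·(23/10−0) + (76/5)·(0−(-1/2)) + 20·(-1/2−(23/10))) = ½·(207/5 + 38/5 − 56) = -7/2, so the Y-coordinate is 1/5.
[XYW] = ½·(18·(12−(23/10)) + (-2)·(23/10−(-1/2)) + (76/5)·(-1/2−12)) = ½·(873/5 − 28/5 − 190) = -21/2, so the Z-coordinate is 3/5.

(1/5, 1/5, 3/5)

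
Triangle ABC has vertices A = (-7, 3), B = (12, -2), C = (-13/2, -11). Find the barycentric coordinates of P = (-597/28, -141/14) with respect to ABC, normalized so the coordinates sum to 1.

Signed area of the reference triangle: [ABC] = ½·((-7)·(-2−(-11)) + 12·(-11−3) + (-13/2)·(3−(-2))) = ½·(-63 − 168 − 65/2) = -527/4.
[PBC] = ½·((-597/28)·(-2−(-11)) + 12·(-11−(-141/14)) + (-13/2)·(-141/14−(-2))) = ½·(-5373/28 − 78/7 + 1469/28) = -527/7, so the A-coordinate is (-527/7)/(-527/4) = 4/7.
[APC] = ½·((-7)·(-141/14−(-11)) + (-597/28)·(-11−3) + (-13/2)·(3−(-141/14))) = ½·(-13/2 + 597/2 − 2379/28) = 5797/56, so the B-coordinate is -11/14.
[ABP] = ½·((-7)·(-2−(-141/14)) + 12·(-141/14−3) + (-597/28)·(3−(-2))) = ½·(-113/2 − 1098/7 − 2985/28) = -8959/56, so the C-coordinate is 17/14.

(4/7, -11/14, 17/14)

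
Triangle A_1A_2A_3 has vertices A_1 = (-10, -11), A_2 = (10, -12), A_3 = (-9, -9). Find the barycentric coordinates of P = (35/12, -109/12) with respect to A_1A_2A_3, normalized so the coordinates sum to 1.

(-5/6, 7/12, 5/4)

Signed area of the reference triangle: [A_1A_2A_3] = ½·((-10)·(-12−(-9)) + 10·(-9−(-11)) + (-9)·(-11−(-12))) = ½·(30 + 20 − 9) = 41/2.
[PA_2A_3] = ½·((35/12)·(-12−(-9)) + 10·(-9−(-109/12)) + (-9)·(-109/12−(-12))) = ½·(-35/4 + 5/6 − 105/4) = -205/12, so the A_1-coordinate is (-205/12)/(41/2) = -5/6.
[A_1PA_3] = ½·((-10)·(-109/12−(-9)) + (35/12)·(-9−(-11)) + (-9)·(-11−(-109/12))) = ½·(5/6 + 35/6 + 69/4) = 287/24, so the A_2-coordinate is 7/12.
[A_1A_2P] = ½·((-10)·(-12−(-109/12)) + 10·(-109/12−(-11)) + (35/12)·(-11−(-12))) = ½·(175/6 + 115/6 + 35/12) = 205/8, so the A_3-coordinate is 5/4.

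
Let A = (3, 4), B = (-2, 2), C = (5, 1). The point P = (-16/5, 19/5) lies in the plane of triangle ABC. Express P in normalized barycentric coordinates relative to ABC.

Signed area of the reference triangle: [ABC] = ½·(3·(2−1) + (-2)·(1−4) + 5·(4−2)) = ½·(3 + 6 + 10) = 19/2.
[PBC] = ½·((-16/5)·(2−1) + (-2)·(1−(19/5)) + 5·(19/5−2)) = ½·(-16/5 + 28/5 + 9) = 57/10, so the A-coordinate is (57/10)/(19/2) = 3/5.
[APC] = ½·(3·(19/5−1) + (-16/5)·(1−4) + 5·(4−(19/5))) = ½·(42/5 + 48/5 + 1) = 19/2, so the B-coordinate is 1.
[ABP] = ½·(3·(2−(19/5)) + (-2)·(19/5−4) + (-16/5)·(4−2)) = ½·(-27/5 + 2/5 − 32/5) = -57/10, so the C-coordinate is -3/5.
Check: 3/5 + 1 − 3/5 = 1.

(3/5, 1, -3/5)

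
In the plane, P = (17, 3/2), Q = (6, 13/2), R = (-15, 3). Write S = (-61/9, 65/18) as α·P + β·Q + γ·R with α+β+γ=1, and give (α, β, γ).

(1/9, 2/9, 2/3)

Signed area of the reference triangle: [PQR] = ½·(17·(13/2−3) + 6·(3−(3/2)) + (-15)·(3/2−(13/2))) = ½·(119/2 + 9 + 75) = 287/4.
[SQR] = ½·((-61/9)·(13/2−3) + 6·(3−(65/18)) + (-15)·(65/18−(13/2))) = ½·(-427/18 − 11/3 + 130/3) = 287/36, so the P-coordinate is (287/36)/(287/4) = 1/9.
[PSR] = ½·(17·(65/18−3) + (-61/9)·(3−(3/2)) + (-15)·(3/2−(65/18))) = ½·(187/18 − 61/6 + 95/3) = 287/18, so the Q-coordinate is 2/9.
[PQS] = ½·(17·(13/2−(65/18)) + 6·(65/18−(3/2)) + (-61/9)·(3/2−(13/2))) = ½·(442/9 + 38/3 + 305/9) = 287/6, so the R-coordinate is 2/3.
Check: 1/9 + 2/9 + 2/3 = 1.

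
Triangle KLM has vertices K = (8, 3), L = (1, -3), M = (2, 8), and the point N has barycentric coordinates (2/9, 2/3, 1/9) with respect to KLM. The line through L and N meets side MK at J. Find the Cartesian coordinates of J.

Line LN meets MK where the L-coordinate vanishes; zeroing N's L-weight and renormalizing leaves M, K-weights 1/9 : 2/9 → (1/3, 2/3).
So J = (1/3)·M + (2/3)·K = (6, 14/3).

(6, 14/3)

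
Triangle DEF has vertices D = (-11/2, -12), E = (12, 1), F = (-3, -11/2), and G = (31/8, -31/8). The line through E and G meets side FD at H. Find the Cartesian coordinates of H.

(-17/4, -35/4)

Barycentric coordinates of G with respect to DEF: (1/4, 1/2, 1/4).
On side FD the E-coordinate is zero; dropping G's E-weight 1/2 and renormalizing the remaining 1/4 : 1/4 gives weights 1/2, 1/2 on F, D.
H = (1/2)·(-3, -11/2) + (1/2)·(-11/2, -12) = (-17/4, -35/4).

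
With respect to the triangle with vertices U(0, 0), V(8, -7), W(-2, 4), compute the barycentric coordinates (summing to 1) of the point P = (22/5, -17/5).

(1/5, 3/5, 1/5)

Signed area of the reference triangle: [UVW] = ½·(0·(-7−4) + 8·(4−0) + (-2)·(0−(-7))) = ½·(0 + 32 − 14) = 9.
[PVW] = ½·((22/5)·(-7−4) + 8·(4−(-17/5)) + (-2)·(-17/5−(-7))) = ½·(-242/5 + 296/5 − 36/5) = 9/5, so the U-coordinate is (9/5)/9 = 1/5.
[UPW] = ½·(0·(-17/5−4) + (22/5)·(4−0) + (-2)·(0−(-17/5))) = ½·(0 + 88/5 − 34/5) = 27/5, so the V-coordinate is 3/5.
[UVP] = ½·(0·(-7−(-17/5)) + 8·(-17/5−0) + (22/5)·(0−(-7))) = ½·(0 − 136/5 + 154/5) = 9/5, so the W-coordinate is 1/5.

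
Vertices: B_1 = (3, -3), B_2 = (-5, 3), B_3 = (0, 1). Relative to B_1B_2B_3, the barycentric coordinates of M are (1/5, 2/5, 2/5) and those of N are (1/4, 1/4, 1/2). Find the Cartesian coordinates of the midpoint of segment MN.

Barycentric coordinates of the midpoint are the average: (9/40, 13/40, 9/20).
Converting: (9/40)·B_1 + (13/40)·B_2 + (9/20)·B_3 = (-19/20, 3/4).

(-19/20, 3/4)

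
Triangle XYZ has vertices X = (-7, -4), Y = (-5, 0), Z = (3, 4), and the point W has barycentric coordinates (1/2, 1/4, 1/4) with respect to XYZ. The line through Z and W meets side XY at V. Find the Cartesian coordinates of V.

Line ZW meets XY where the Z-coordinate vanishes; zeroing W's Z-weight and renormalizing leaves X, Y-weights 1/2 : 1/4 → (2/3, 1/3).
So V = (2/3)·X + (1/3)·Y = (-19/3, -8/3).

(-19/3, -8/3)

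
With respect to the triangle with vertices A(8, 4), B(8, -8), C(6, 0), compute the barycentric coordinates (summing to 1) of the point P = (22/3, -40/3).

Signed area of the reference triangle: [ABC] = ½·(8·(-8−0) + 8·(0−4) + 6·(4−(-8))) = ½·(-64 − 32 + 72) = -12.
[PBC] = ½·((22/3)·(-8−0) + 8·(0−(-40/3)) + 6·(-40/3−(-8))) = ½·(-176/3 + 320/3 − 32) = 8, so the A-coordinate is 8/(-12) = -2/3.
[APC] = ½·(8·(-40/3−0) + (22/3)·(0−4) + 6·(4−(-40/3))) = ½·(-320/3 − 88/3 + 104) = -16, so the B-coordinate is 4/3.
[ABP] = ½·(8·(-8−(-40/3)) + 8·(-40/3−4) + (22/3)·(4−(-8))) = ½·(128/3 − 416/3 + 88) = -4, so the C-coordinate is 1/3.

(-2/3, 4/3, 1/3)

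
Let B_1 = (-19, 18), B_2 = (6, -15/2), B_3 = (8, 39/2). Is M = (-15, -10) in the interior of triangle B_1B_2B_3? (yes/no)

Barycentric coordinates of M: (281/363, 127/121, -299/363).
The three coordinates are positive, positive, negative; a point is interior exactly when all three are positive.

no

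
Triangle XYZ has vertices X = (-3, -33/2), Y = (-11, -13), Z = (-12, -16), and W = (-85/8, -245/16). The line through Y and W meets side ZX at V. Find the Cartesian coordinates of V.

Barycentric coordinates of W with respect to XYZ: (1/8, 1/4, 5/8).
On side ZX the Y-coordinate is zero; dropping W's Y-weight 1/4 and renormalizing the remaining 5/8 : 1/8 gives weights 5/6, 1/6 on Z, X.
V = (5/6)·(-12, -16) + (1/6)·(-3, -33/2) = (-21/2, -193/12).

(-21/2, -193/12)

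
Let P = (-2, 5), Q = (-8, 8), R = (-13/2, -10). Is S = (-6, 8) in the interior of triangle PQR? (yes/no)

Barycentric coordinates of S: (8/23, 49/69, -4/69).
The three coordinates are positive, positive, negative; a point is interior exactly when all three are positive.

no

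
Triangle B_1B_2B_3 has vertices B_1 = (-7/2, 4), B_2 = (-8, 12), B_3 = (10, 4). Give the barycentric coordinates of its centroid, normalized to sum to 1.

The centroid is the average of the vertices, so each weight is 1/3.

(1/3, 1/3, 1/3)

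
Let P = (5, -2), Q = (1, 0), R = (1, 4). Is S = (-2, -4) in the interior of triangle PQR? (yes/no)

Barycentric coordinates of S: (-3/4, 25/8, -11/8).
The three coordinates are negative, positive, negative; a point is interior exactly when all three are positive.

no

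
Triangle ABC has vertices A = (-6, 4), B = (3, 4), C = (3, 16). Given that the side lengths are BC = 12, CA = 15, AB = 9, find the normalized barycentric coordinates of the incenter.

The incenter has barycentric coordinates proportional to the opposite side lengths: (12 : 15 : 9).
Normalizing by 12+15+9 = 36 gives (1/3, 5/12, 1/4).

(1/3, 5/12, 1/4)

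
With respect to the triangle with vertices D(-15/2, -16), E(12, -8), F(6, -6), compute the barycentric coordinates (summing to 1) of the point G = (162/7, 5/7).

Signed area of the reference triangle: [DEF] = ½·((-15/2)·(-8−(-6)) + 12·(-6−(-16)) + 6·(-16−(-8))) = ½·(15 + 120 − 48) = 87/2.
[GEF] = ½·((162/7)·(-8−(-6)) + 12·(-6−(5/7)) + 6·(5/7−(-8))) = ½·(-324/7 − 564/7 + 366/7) = -261/7, so the D-coordinate is (-261/7)/(87/2) = -6/7.
[DGF] = ½·((-15/2)·(5/7−(-6)) + (162/7)·(-6−(-16)) + 6·(-16−(5/7))) = ½·(-705/14 + 1620/7 − 702/7) = 1131/28, so the E-coordinate is 13/14.
[DEG] = ½·((-15/2)·(-8−(5/7)) + 12·(5/7−(-16)) + (162/7)·(-16−(-8))) = ½·(915/14 + 1404/7 − 1296/7) = 1131/28, so the F-coordinate is 13/14.

(-6/7, 13/14, 13/14)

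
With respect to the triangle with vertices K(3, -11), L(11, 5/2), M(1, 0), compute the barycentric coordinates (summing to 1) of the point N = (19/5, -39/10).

Signed area of the reference triangle: [KLM] = ½·(3·(5/2−0) + 11·(0−(-11)) + 1·(-11−(5/2))) = ½·(15/2 + 121 − 27/2) = 115/2.
[NLM] = ½·((19/5)·(5/2−0) + 11·(0−(-39/10)) + 1·(-39/10−(5/2))) = ½·(19/2 + 429/10 − 32/5) = 23, so the K-coordinate is 23/(115/2) = 2/5.
[KNM] = ½·(3·(-39/10−0) + (19/5)·(0−(-11)) + 1·(-11−(-39/10))) = ½·(-117/10 + 209/5 − 71/10) = 23/2, so the L-coordinate is 1/5.
[KLN] = ½·(3·(5/2−(-39/10)) + 11·(-39/10−(-11)) + (19/5)·(-11−(5/2))) = ½·(96/5 + 781/10 − 513/10) = 23, so the M-coordinate is 2/5.
Check: 2/5 + 1/5 + 2/5 = 1.

(2/5, 1/5, 2/5)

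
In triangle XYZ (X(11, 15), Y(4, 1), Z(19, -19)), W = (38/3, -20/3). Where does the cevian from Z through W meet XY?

(19/3, 17/3)

Barycentric coordinates of W with respect to XYZ: (1/6, 1/3, 1/2).
On side XY the Z-coordinate is zero; dropping W's Z-weight 1/2 and renormalizing the remaining 1/6 : 1/3 gives weights 1/3, 2/3 on X, Y.
V = (1/3)·(11, 15) + (2/3)·(4, 1) = (19/3, 17/3).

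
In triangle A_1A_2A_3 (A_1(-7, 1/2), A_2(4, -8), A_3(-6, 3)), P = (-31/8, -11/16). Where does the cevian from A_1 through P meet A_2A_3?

Barycentric coordinates of P with respect to A_1A_2A_3: (3/8, 1/4, 3/8).
On side A_2A_3 the A_1-coordinate is zero; dropping P's A_1-weight 3/8 and renormalizing the remaining 1/4 : 3/8 gives weights 2/5, 3/5 on A_2, A_3.
Q = (2/5)·(4, -8) + (3/5)·(-6, 3) = (-2, -7/5).

(-2, -7/5)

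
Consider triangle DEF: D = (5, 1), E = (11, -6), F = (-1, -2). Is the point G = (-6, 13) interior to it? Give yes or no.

Barycentric coordinates of G: (8/3, -7/4, 1/12).
The three coordinates are positive, negative, positive; a point is interior exactly when all three are positive.

no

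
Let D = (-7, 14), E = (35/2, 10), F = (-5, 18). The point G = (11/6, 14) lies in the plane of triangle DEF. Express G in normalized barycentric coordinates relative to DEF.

Signed area of the reference triangle: [DEF] = ½·((-7)·(10−18) + (35/2)·(18−14) + (-5)·(14−10)) = ½·(56 + 70 − 20) = 53.
[GEF] = ½·((11/6)·(10−18) + (35/2)·(18−14) + (-5)·(14−10)) = ½·(-44/3 + 70 − 20) = 53/3, so the D-coordinate is (53/3)/53 = 1/3.
[DGF] = ½·((-7)·(14−18) + (11/6)·(18−14) + (-5)·(14−14)) = ½·(28 + 22/3 + 0) = 53/3, so the E-coordinate is 1/3.
[DEG] = ½·((-7)·(10−14) + (35/2)·(14−14) + (11/6)·(14−10)) = ½·(28 + 0 + 22/3) = 53/3, so the F-coordinate is 1/3.

(1/3, 1/3, 1/3)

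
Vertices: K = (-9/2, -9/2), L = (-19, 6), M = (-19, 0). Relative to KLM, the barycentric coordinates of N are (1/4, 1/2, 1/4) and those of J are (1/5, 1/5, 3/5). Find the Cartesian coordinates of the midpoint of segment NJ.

Barycentric coordinates of the midpoint are the average: (9/40, 7/20, 17/40).
Converting: (9/40)·K + (7/20)·L + (17/40)·M = (-1259/80, 87/80).

(-1259/80, 87/80)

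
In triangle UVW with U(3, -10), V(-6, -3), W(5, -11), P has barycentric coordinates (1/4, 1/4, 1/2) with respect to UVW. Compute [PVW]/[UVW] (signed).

The signed ratio [PVW]/[UVW] equals the barycentric coordinate of P at vertex U, which is 1/4.

1/4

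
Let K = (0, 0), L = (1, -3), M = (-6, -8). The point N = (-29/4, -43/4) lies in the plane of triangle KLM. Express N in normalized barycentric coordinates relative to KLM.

Signed area of the reference triangle: [KLM] = ½·(0·(-3−(-8)) + 1·(-8−0) + (-6)·(0−(-3))) = ½·(0 − 8 − 18) = -13.
[NLM] = ½·((-29/4)·(-3−(-8)) + 1·(-8−(-43/4)) + (-6)·(-43/4−(-3))) = ½·(-145/4 + 11/4 + 93/2) = 13/2, so the K-coordinate is (13/2)/(-13) = -1/2.
[KNM] = ½·(0·(-43/4−(-8)) + (-29/4)·(-8−0) + (-6)·(0−(-43/4))) = ½·(0 + 58 − 129/2) = -13/4, so the L-coordinate is 1/4.
[KLN] = ½·(0·(-3−(-43/4)) + 1·(-43/4−0) + (-29/4)·(0−(-3))) = ½·(0 − 43/4 − 87/4) = -65/4, so the M-coordinate is 5/4.

(-1/2, 1/4, 5/4)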